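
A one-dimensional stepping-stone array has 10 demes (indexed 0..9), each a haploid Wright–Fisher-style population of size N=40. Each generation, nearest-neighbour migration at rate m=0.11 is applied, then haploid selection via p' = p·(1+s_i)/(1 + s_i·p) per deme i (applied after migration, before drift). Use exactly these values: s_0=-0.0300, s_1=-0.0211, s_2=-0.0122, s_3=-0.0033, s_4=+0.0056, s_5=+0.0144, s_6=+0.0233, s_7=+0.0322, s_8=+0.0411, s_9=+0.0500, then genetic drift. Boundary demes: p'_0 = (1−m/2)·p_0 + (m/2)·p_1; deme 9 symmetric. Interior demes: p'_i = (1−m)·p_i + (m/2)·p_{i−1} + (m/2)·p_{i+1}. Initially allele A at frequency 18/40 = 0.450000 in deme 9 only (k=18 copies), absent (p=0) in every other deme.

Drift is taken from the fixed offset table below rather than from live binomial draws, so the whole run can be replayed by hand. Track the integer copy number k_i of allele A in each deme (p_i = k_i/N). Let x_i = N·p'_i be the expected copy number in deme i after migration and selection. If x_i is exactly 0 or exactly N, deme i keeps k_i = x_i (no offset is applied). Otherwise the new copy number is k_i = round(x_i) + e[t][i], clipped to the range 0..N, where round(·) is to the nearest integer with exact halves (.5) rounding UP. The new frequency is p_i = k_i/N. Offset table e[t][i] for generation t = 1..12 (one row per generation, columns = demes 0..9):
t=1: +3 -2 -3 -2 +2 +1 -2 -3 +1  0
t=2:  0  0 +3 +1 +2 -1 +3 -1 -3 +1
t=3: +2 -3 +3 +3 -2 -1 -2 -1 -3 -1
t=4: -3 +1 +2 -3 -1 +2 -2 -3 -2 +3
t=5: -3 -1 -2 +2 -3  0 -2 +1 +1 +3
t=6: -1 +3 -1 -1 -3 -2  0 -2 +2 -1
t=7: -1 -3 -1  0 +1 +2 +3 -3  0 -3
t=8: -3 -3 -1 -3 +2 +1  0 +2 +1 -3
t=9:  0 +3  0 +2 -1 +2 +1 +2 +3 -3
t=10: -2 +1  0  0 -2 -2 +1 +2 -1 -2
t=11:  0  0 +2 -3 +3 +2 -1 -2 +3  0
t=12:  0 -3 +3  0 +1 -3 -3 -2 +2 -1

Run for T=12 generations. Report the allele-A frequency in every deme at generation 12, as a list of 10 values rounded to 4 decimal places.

t=0: k=[0 0 0 0 0 0 0 0 0 18]
t=1: x=[0.0000 0.0000 0.0000 0.0000 0.0000 0.0000 0.0000 0.0000 1.0296 17.4886] k=[0 0 0 0 0 0 0 0 2 17]
t=2: x=[0.0000 0.0000 0.0000 0.0000 0.0000 0.0000 0.0000 0.1135 2.8187 16.6472] k=[0 0 0 0 0 0 0 0 0 18]
t=3: x=[0.0000 0.0000 0.0000 0.0000 0.0000 0.0000 0.0000 0.0000 1.0296 17.4886] k=[0 0 0 0 0 0 0 0 0 16]
t=4: x=[0.0000 0.0000 0.0000 0.0000 0.0000 0.0000 0.0000 0.0000 0.9153 15.5815] k=[0 0 0 0 0 0 0 0 0 19]
t=5: x=[0.0000 0.0000 0.0000 0.0000 0.0000 0.0000 0.0000 0.0000 1.0868 18.4389] k=[0 0 0 0 0 0 0 0 2 21]
t=6: x=[0.0000 0.0000 0.0000 0.0000 0.0000 0.0000 0.0000 0.1135 3.0464 20.4428] k=[0 0 0 0 0 0 0 0 5 19]
t=7: x=[0.0000 0.0000 0.0000 0.0000 0.0000 0.0000 0.0000 0.2838 5.6887 18.7150] k=[0 0 0 0 0 0 0 0 6 16]
t=8: x=[0.0000 0.0000 0.0000 0.0000 0.0000 0.0000 0.0000 0.3405 6.4345 15.9151] k=[0 0 0 0 0 0 0 2 7 13]
t=9: x=[0.0000 0.0000 0.0000 0.0000 0.0000 0.0000 0.1126 2.2308 7.2921 13.0961] k=[0 0 0 0 0 0 1 4 10 10]
t=10: x=[0.0000 0.0000 0.0000 0.0000 0.0000 0.0558 1.1351 4.2847 9.9684 10.3704] k=[0 0 0 0 0 0 2 6 9 8]
t=11: x=[0.0000 0.0000 0.0000 0.0000 0.0000 0.1116 2.1565 6.1072 9.0591 8.3734] k=[0 0 0 0 0 2 1 4 12 8]
t=12: x=[0.0000 0.0000 0.0000 0.0000 0.1106 1.8602 1.2475 4.3975 11.6701 8.5432] k=[0 0 0 0 1 0 0 2 14 8]

[0.0000, 0.0000, 0.0000, 0.0000, 0.0250, 0.0000, 0.0000, 0.0500, 0.3500, 0.2000]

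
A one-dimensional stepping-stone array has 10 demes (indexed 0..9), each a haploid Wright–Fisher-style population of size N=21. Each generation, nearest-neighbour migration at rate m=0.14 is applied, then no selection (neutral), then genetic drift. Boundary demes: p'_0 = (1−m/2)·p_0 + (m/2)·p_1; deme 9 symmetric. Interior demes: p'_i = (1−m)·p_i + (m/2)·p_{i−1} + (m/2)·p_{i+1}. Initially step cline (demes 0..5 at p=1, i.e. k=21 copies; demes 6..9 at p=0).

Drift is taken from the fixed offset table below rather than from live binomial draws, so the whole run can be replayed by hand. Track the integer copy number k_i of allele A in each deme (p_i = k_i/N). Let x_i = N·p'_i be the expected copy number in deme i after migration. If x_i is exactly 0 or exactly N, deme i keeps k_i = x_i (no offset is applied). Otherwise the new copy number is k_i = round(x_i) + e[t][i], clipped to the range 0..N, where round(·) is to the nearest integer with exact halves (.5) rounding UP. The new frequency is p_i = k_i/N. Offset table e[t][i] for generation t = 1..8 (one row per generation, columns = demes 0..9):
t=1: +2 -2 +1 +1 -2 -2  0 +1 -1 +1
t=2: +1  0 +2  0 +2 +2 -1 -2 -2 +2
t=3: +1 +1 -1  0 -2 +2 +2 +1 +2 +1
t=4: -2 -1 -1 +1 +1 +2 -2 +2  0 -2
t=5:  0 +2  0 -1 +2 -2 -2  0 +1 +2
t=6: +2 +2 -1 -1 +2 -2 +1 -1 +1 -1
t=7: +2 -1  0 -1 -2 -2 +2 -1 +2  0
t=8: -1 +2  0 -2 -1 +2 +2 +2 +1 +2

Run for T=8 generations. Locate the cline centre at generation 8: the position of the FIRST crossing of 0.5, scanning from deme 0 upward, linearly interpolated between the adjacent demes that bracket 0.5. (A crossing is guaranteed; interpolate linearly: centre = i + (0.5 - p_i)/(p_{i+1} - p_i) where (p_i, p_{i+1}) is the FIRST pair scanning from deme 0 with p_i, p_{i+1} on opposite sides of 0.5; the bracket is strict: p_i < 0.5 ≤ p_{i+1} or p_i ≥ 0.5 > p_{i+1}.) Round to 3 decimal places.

t=0: k=[21 21 21 21 21 21 0 0 0 0]
t=1: x=[21.0000 21.0000 21.0000 21.0000 21.0000 19.5300 1.4700 0.0000 0.0000 0.0000] k=[21 21 21 21 21 18 1 0 0 0]
t=2: x=[21.0000 21.0000 21.0000 21.0000 20.7900 17.0200 2.1200 0.0700 0.0000 0.0000] k=[21 21 21 21 21 19 1 0 0 0]
t=3: x=[21.0000 21.0000 21.0000 21.0000 20.8600 17.8800 2.1900 0.0700 0.0000 0.0000] k=[21 21 21 21 19 20 4 1 0 0]
t=4: x=[21.0000 21.0000 21.0000 20.8600 19.2100 18.8100 4.9100 1.1400 0.0700 0.0000] k=[21 21 21 21 20 21 3 3 0 0]
t=5: x=[21.0000 21.0000 21.0000 20.9300 20.1400 19.6700 4.2600 2.7900 0.2100 0.0000] k=[21 21 21 20 21 18 2 3 1 0]
t=6: x=[21.0000 21.0000 20.9300 20.1400 20.7200 17.0900 3.1900 2.7900 1.0700 0.0700] k=[21 21 20 19 21 15 4 2 2 0]
t=7: x=[21.0000 20.9300 20.0000 19.2100 20.4400 14.6500 4.6300 2.1400 1.8600 0.1400] k=[21 20 20 18 18 13 7 1 4 0]
t=8: x=[20.9300 20.0700 19.8600 18.1400 17.6500 12.9300 7.0000 1.6300 3.5100 0.2800] k=[20 21 20 16 17 15 9 4 5 2]

5.750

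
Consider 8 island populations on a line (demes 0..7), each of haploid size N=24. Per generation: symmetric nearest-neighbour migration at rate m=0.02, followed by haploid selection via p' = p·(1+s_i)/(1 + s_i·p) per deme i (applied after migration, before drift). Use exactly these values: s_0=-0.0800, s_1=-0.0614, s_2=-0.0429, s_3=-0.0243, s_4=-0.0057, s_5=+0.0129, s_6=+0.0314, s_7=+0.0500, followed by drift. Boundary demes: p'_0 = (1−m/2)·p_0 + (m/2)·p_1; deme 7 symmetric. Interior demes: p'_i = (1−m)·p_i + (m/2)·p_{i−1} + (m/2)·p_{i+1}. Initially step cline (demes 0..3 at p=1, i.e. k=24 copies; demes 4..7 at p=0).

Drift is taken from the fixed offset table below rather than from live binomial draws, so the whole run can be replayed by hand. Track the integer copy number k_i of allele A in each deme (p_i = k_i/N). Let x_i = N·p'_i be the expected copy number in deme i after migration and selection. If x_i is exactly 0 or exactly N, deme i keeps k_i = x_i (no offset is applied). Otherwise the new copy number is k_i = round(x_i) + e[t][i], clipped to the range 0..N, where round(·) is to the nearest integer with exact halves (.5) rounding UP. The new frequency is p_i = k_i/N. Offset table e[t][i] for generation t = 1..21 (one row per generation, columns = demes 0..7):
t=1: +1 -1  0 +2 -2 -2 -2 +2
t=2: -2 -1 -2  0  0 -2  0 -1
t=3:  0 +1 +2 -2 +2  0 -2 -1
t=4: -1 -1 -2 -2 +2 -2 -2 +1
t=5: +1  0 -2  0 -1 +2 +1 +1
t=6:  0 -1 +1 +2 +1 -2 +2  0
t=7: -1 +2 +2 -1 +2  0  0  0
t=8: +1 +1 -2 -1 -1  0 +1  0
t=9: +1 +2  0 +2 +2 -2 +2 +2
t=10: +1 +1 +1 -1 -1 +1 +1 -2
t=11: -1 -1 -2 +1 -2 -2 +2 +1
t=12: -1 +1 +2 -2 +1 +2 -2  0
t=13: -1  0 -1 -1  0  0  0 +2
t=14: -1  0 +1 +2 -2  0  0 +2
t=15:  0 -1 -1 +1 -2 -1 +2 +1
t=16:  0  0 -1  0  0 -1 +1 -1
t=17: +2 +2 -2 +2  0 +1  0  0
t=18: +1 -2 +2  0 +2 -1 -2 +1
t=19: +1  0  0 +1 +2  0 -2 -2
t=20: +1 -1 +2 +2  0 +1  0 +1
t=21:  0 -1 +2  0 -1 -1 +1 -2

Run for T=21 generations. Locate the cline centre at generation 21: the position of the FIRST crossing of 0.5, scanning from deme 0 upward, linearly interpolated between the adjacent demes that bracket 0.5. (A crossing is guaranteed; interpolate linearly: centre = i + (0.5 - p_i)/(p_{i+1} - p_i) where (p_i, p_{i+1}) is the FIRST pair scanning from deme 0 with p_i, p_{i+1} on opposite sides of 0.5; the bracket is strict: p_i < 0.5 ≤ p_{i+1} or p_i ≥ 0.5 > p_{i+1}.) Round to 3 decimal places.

t=0: k=[24 24 24 24 0 0 0 0]
t=1: x=[24.0000 24.0000 24.0000 23.7541 0.2386 0.0000 0.0000 0.0000] k=[24 24 24 24 0 0 0 0]
t=2: x=[24.0000 24.0000 24.0000 23.7541 0.2386 0.0000 0.0000 0.0000] k=[24 24 24 24 0 0 0 0]
t=3: x=[24.0000 24.0000 24.0000 23.7541 0.2386 0.0000 0.0000 0.0000] k=[24 24 24 22 2 0 0 0]
t=4: x=[24.0000 24.0000 23.9791 21.7707 2.1687 0.0203 0.0000 0.0000] k=[24 24 22 20 4 0 0 0]
t=5: x=[24.0000 23.9787 21.9181 19.7750 4.1005 0.0405 0.0000 0.0000] k=[24 24 20 20 3 2 0 0]
t=6: x=[24.0000 23.9574 19.8929 19.7446 3.1443 2.0135 0.0206 0.0000] k=[24 23 21 22 4 0 2 0]
t=7: x=[23.9891 22.9269 20.9140 21.7605 4.1205 0.0608 2.0164 0.0210] k=[23 24 23 21 6 0 2 0]
t=8: x=[22.9278 23.9787 22.9467 20.8024 6.0641 0.0810 2.0164 0.0210] k=[24 24 21 20 5 0 3 0]
t=9: x=[24.0000 23.9680 20.9037 19.7750 5.0771 0.0810 3.0207 0.0315] k=[24 24 21 22 7 0 5 2]
t=10: x=[24.0000 23.9680 20.9243 21.7912 7.0515 0.1215 5.0420 2.1225] k=[24 24 22 21 6 1 6 0]
t=11: x=[24.0000 23.9787 21.9285 20.7922 6.0740 1.1135 6.0285 0.0630] k=[24 23 20 22 4 0 8 1]
t=12: x=[23.9891 22.9163 19.9032 21.7503 4.1205 0.1215 8.0142 1.1210] k=[23 24 22 20 5 2 6 1]
t=13: x=[22.9278 23.9680 21.9181 19.7852 5.0970 2.0944 6.0488 1.1001] k=[22 24 21 19 5 2 6 3]
t=14: x=[21.8632 23.9467 20.8933 18.7802 5.0870 2.0944 6.0691 3.1615] k=[21 24 22 21 3 2 6 5]
t=15: x=[20.8061 23.9467 21.9285 20.7617 3.1543 2.0742 6.0894 5.2062] k=[21 23 21 22 1 1 8 6]
t=16: x=[20.7955 22.8951 20.9140 21.7299 1.2034 1.0832 8.0748 6.2427] k=[21 23 20 22 1 0 9 5]
t=17: x=[20.7955 22.8845 19.9032 21.7197 1.1935 0.1013 9.0436 5.2370] k=[23 24 18 24 1 1 9 5]
t=18: x=[22.9278 23.9254 17.9232 23.7029 1.2233 1.0933 9.0536 5.2370] k=[24 22 20 24 3 0 7 6]
t=19: x=[23.9783 21.8807 19.9135 23.7438 3.1643 0.1013 7.0732 6.2325] k=[24 22 20 24 5 0 5 4]
t=20: x=[23.9783 21.8807 19.9135 23.7643 5.1169 0.1013 5.0624 4.1756] k=[24 21 22 24 5 1 5 5]
t=21: x=[23.9674 20.8716 21.9285 23.7848 5.1269 1.0933 5.0828 5.1959] k=[24 20 24 24 4 0 6 3]

3.600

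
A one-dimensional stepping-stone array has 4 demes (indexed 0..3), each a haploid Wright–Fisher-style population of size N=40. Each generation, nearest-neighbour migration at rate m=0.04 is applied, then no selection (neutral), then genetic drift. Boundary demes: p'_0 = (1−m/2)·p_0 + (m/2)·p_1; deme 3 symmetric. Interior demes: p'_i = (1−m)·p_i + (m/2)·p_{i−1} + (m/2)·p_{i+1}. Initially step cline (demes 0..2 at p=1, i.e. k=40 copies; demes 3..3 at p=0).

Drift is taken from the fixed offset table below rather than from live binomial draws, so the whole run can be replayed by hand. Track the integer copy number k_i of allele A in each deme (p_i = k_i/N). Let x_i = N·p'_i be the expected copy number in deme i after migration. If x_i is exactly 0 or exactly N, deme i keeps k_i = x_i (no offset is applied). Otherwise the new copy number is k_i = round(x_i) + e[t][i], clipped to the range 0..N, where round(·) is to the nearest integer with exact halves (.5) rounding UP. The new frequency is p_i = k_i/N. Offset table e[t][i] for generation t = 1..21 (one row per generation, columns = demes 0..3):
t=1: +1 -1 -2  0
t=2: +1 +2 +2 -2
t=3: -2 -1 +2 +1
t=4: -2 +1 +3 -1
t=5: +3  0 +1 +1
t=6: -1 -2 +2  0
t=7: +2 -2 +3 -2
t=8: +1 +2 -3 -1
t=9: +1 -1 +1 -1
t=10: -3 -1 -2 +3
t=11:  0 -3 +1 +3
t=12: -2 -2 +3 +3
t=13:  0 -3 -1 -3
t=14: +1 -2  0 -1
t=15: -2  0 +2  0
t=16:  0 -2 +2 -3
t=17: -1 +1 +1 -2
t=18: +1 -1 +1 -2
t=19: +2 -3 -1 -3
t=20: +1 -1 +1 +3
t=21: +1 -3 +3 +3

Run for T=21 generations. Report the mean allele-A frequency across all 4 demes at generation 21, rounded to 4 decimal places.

0.6625

t=0: k=[40 40 40 0]
t=1: x=[40.0000 40.0000 39.2000 0.8000] k=[40 40 37 1]
t=2: x=[40.0000 39.9400 36.3400 1.7200] k=[40 40 38 0]
t=3: x=[40.0000 39.9600 37.2800 0.7600] k=[40 39 39 2]
t=4: x=[39.9800 39.0200 38.2600 2.7400] k=[38 40 40 2]
t=5: x=[38.0400 39.9600 39.2400 2.7600] k=[40 40 40 4]
t=6: x=[40.0000 40.0000 39.2800 4.7200] k=[40 40 40 5]
t=7: x=[40.0000 40.0000 39.3000 5.7000] k=[40 40 40 4]
t=8: x=[40.0000 40.0000 39.2800 4.7200] k=[40 40 36 4]
t=9: x=[40.0000 39.9200 35.4400 4.6400] k=[40 39 36 4]
t=10: x=[39.9800 38.9600 35.4200 4.6400] k=[37 38 33 8]
t=11: x=[37.0200 37.8800 32.6000 8.5000] k=[37 35 34 12]
t=12: x=[36.9600 35.0200 33.5800 12.4400] k=[35 33 37 15]
t=13: x=[34.9600 33.1200 36.4800 15.4400] k=[35 30 35 12]
t=14: x=[34.9000 30.2000 34.4400 12.4600] k=[36 28 34 11]
t=15: x=[35.8400 28.2800 33.4200 11.4600] k=[34 28 35 11]
t=16: x=[33.8800 28.2600 34.3800 11.4800] k=[34 26 36 8]
t=17: x=[33.8400 26.3600 35.2400 8.5600] k=[33 27 36 7]
t=18: x=[32.8800 27.3000 35.2400 7.5800] k=[34 26 36 6]
t=19: x=[33.8400 26.3600 35.2000 6.6000] k=[36 23 34 4]
t=20: x=[35.7400 23.4800 33.1800 4.6000] k=[37 22 34 8]
t=21: x=[36.7000 22.5400 33.2400 8.5200] k=[38 20 36 12]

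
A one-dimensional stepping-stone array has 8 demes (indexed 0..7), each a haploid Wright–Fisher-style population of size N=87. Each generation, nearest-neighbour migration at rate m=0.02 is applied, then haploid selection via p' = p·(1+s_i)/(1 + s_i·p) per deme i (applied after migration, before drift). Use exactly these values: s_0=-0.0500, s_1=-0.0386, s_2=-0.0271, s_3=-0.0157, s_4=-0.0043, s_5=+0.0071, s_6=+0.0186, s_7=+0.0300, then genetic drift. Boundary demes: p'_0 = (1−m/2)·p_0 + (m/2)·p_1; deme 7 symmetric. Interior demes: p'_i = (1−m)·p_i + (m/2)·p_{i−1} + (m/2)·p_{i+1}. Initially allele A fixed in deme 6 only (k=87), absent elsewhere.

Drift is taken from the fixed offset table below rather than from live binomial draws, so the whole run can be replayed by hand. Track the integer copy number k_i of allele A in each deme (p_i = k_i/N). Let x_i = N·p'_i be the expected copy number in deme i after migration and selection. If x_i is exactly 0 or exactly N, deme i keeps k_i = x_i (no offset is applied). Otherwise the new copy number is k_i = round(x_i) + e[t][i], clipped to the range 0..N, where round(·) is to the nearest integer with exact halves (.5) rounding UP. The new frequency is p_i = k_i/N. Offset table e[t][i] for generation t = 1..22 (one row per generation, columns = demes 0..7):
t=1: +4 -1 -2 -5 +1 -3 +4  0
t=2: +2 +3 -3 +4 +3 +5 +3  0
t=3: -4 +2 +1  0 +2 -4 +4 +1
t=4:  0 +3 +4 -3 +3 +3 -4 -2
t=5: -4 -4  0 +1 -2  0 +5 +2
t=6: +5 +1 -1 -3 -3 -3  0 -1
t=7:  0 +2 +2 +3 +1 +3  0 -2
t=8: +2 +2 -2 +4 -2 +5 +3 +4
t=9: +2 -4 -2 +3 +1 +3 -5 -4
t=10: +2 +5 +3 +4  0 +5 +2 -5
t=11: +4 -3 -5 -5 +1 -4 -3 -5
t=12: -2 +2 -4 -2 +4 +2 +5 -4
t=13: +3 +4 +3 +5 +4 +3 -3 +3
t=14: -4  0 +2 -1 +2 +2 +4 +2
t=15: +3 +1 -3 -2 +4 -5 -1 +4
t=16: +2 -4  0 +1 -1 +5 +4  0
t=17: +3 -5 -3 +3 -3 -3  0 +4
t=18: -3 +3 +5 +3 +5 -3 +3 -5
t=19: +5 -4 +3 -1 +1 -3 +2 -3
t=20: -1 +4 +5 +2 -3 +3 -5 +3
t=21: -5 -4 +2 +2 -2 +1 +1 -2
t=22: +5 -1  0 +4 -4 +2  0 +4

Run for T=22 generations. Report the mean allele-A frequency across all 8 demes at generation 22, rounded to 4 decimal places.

t=0: k=[0 0 0 0 0 0 87 0]
t=1: x=[0.0000 0.0000 0.0000 0.0000 0.0000 0.8761 85.2911 0.8958] k=[0 0 0 0 0 0 87 1]
t=2: x=[0.0000 0.0000 0.0000 0.0000 0.0000 0.8761 85.3010 1.9146] k=[0 0 0 0 0 6 87 2]
t=3: x=[0.0000 0.0000 0.0000 0.0000 0.0597 6.7942 85.3697 2.9326] k=[0 0 0 0 2 3 87 4]
t=4: x=[0.0000 0.0000 0.0000 0.0197 1.9816 3.8560 85.3599 4.9666] k=[0 0 0 0 5 7 81 3]
t=5: x=[0.0000 0.0000 0.0000 0.0492 4.9498 7.7699 79.6056 3.8883] k=[0 0 0 1 3 8 85 6]
t=6: x=[0.0000 0.0000 0.0097 0.9943 3.0174 8.7757 83.5024 6.9774] k=[0 0 0 0 0 6 84 6]
t=7: x=[0.0000 0.0000 0.0000 0.0000 0.0597 6.7640 82.5190 6.9671] k=[0 0 0 0 1 10 83 5]
t=8: x=[0.0000 0.0000 0.0000 0.0098 1.0754 10.7062 81.5844 5.9416] k=[0 0 0 4 0 16 85 10]
t=9: x=[0.0000 0.0000 0.0389 3.8612 0.1991 16.6249 83.6204 11.0316] k=[0 0 0 7 1 20 79 7]
t=10: x=[0.0000 0.0000 0.0681 6.7705 1.2447 20.5107 77.8421 7.9305] k=[0 0 3 11 1 26 80 3]
t=11: x=[0.0000 0.0288 2.9702 10.6710 1.3443 26.4200 78.8275 3.8781] k=[0 0 0 6 2 22 76 0]
t=12: x=[0.0000 0.0000 0.0584 5.8136 2.2306 22.4577 74.8933 0.7826] k=[0 0 0 4 6 24 80 0]
t=13: x=[0.0000 0.0000 0.0389 3.9203 6.1354 24.5043 78.7782 0.8238] k=[0 0 3 9 10 28 76 4]
t=14: x=[0.0000 0.0288 2.9507 8.8237 10.1314 28.4353 74.9920 4.8537] k=[0 0 5 8 12 30 79 7]
t=15: x=[0.0000 0.0481 4.8526 7.8957 12.0951 30.4499 77.9407 7.9305] k=[0 1 2 6 16 25 77 12]
t=16: x=[0.0095 0.9618 1.9762 5.9714 15.9338 25.5575 76.0082 12.9729] k=[2 0 2 7 15 31 80 13]
t=17: x=[1.8831 0.0385 1.9762 6.9284 15.0264 31.4720 78.9753 14.0140] k=[5 0 0 10 12 28 79 18]
t=18: x=[4.7159 0.0481 0.0973 9.7818 12.0951 28.4854 78.0294 19.0461] k=[2 3 5 13 17 25 81 14]
t=19: x=[1.9117 2.8977 4.9306 12.7864 16.9810 25.6077 79.8912 15.0340] k=[7 0 8 12 18 23 82 12]
t=20: x=[6.6098 0.1442 7.7635 11.8570 17.9286 23.6617 80.8167 13.0240] k=[6 4 13 14 15 27 76 16]
t=21: x=[5.7006 3.9586 12.6207 13.8151 15.0563 27.5029 75.1006 17.0007] k=[1 0 15 16 13 29 76 15]
t=22: x=[0.9410 0.1538 14.5245 15.7548 13.1419 29.4477 75.1104 15.9922] k=[6 0 15 20 9 31 75 20]

0.2529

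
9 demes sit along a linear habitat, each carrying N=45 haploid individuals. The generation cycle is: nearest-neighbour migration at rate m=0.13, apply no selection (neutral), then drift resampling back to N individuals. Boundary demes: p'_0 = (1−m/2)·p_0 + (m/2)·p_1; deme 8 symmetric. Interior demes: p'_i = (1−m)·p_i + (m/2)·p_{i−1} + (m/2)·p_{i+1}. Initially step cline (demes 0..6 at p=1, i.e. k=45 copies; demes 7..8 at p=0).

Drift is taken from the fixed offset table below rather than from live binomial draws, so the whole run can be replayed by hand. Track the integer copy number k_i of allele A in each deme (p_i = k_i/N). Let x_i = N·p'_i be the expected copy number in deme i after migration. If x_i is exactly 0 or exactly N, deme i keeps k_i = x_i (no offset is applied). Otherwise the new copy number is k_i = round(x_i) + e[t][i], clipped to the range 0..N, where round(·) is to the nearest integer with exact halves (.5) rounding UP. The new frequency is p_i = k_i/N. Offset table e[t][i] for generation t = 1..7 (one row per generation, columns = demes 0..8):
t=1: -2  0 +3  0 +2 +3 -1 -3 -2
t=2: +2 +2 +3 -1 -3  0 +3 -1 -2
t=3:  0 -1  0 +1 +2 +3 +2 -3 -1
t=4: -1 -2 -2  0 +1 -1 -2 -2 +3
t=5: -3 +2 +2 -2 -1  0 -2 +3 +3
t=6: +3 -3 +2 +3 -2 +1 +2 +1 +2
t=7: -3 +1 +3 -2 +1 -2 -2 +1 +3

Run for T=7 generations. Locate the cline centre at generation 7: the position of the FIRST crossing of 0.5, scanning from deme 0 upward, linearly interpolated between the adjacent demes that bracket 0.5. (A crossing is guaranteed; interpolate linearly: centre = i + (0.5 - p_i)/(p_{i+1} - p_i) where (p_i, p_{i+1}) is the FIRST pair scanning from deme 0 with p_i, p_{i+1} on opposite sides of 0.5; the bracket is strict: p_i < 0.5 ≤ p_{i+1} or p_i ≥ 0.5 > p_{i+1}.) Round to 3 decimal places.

6.475

t=0: k=[45 45 45 45 45 45 45 0 0]
t=1: x=[45.0000 45.0000 45.0000 45.0000 45.0000 45.0000 42.0750 2.9250 0.0000] k=[45 45 45 45 45 45 41 0 0]
t=2: x=[45.0000 45.0000 45.0000 45.0000 45.0000 44.7400 38.5950 2.6650 0.0000] k=[45 45 45 45 45 45 42 2 0]
t=3: x=[45.0000 45.0000 45.0000 45.0000 45.0000 44.8050 39.5950 4.4700 0.1300] k=[45 45 45 45 45 45 42 1 0]
t=4: x=[45.0000 45.0000 45.0000 45.0000 45.0000 44.8050 39.5300 3.6000 0.0650] k=[45 45 45 45 45 44 38 2 3]
t=5: x=[45.0000 45.0000 45.0000 45.0000 44.9350 43.6750 36.0500 4.4050 2.9350] k=[45 45 45 45 44 44 34 7 6]
t=6: x=[45.0000 45.0000 45.0000 44.9350 44.0650 43.3500 32.8950 8.6900 6.0650] k=[45 45 45 45 42 44 35 10 8]
t=7: x=[45.0000 45.0000 45.0000 44.8050 42.3250 43.2850 33.9600 11.4950 8.1300] k=[45 45 45 43 43 41 32 12 11]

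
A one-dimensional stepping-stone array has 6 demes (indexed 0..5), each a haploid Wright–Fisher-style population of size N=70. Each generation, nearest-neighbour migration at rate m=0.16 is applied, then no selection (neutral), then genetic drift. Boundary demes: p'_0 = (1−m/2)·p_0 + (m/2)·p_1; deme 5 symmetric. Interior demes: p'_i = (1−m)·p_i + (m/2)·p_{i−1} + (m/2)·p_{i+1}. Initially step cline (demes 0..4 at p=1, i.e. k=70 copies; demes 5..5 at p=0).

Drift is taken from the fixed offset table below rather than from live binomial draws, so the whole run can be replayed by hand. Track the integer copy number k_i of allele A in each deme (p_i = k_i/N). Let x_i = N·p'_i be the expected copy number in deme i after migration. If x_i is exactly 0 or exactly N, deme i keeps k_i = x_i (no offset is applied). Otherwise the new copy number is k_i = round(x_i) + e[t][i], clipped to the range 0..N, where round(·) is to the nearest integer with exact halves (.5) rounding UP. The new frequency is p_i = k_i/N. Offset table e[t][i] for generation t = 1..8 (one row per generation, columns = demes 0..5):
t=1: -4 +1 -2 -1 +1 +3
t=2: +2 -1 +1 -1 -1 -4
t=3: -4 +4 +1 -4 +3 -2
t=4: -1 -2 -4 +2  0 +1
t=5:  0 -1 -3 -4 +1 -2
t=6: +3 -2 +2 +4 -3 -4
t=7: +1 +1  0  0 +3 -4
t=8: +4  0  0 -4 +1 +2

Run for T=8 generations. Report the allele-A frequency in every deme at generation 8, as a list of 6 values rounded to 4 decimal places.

t=0: k=[70 70 70 70 70 0]
t=1: x=[70.0000 70.0000 70.0000 70.0000 64.4000 5.6000] k=[70 70 70 70 65 9]
t=2: x=[70.0000 70.0000 70.0000 69.6000 60.9200 13.4800] k=[70 70 70 69 60 9]
t=3: x=[70.0000 70.0000 69.9200 68.3600 56.6400 13.0800] k=[70 70 70 64 60 11]
t=4: x=[70.0000 70.0000 69.5200 64.1600 56.4000 14.9200] k=[70 70 66 66 56 16]
t=5: x=[70.0000 69.6800 66.3200 65.2000 53.6000 19.2000] k=[70 69 63 61 55 17]
t=6: x=[69.9200 68.6000 63.3200 60.6800 52.4400 20.0400] k=[70 67 65 65 49 16]
t=7: x=[69.7600 67.0800 65.1600 63.7200 47.6400 18.6400] k=[70 68 65 64 51 15]
t=8: x=[69.8400 67.9200 65.1600 63.0400 49.1600 17.8800] k=[70 68 65 59 50 20]

[1.0000, 0.9714, 0.9286, 0.8429, 0.7143, 0.2857]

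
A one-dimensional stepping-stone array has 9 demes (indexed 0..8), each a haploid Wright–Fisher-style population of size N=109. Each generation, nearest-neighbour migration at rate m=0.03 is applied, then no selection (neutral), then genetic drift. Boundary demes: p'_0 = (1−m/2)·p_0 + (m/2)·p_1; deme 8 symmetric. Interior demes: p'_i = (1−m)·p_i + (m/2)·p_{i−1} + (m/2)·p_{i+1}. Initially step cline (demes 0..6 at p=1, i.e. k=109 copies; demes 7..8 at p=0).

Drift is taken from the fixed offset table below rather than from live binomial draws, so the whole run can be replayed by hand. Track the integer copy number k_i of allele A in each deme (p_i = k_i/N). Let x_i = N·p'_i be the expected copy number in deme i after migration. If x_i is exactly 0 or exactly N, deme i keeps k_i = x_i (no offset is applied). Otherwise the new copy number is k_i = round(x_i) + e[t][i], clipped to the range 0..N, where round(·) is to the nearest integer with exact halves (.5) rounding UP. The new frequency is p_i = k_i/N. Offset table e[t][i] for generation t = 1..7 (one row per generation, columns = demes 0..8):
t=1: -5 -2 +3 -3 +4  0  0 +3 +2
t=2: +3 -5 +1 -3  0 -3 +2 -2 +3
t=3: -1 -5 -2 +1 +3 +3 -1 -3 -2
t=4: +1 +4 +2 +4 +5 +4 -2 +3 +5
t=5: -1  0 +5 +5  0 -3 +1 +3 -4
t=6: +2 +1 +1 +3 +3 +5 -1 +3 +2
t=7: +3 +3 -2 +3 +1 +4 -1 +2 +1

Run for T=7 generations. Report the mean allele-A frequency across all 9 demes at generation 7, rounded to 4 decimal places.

t=0: k=[109 109 109 109 109 109 109 0 0]
t=1: x=[109.0000 109.0000 109.0000 109.0000 109.0000 109.0000 107.3650 1.6350 0.0000] k=[109 109 109 109 109 109 107 5 0]
t=2: x=[109.0000 109.0000 109.0000 109.0000 109.0000 108.9700 105.5000 6.4550 0.0750] k=[109 109 109 109 109 106 108 4 3]
t=3: x=[109.0000 109.0000 109.0000 109.0000 108.9550 106.0750 106.4100 5.5450 3.0150] k=[109 109 109 109 109 109 105 3 1]
t=4: x=[109.0000 109.0000 109.0000 109.0000 109.0000 108.9400 103.5300 4.5000 1.0300] k=[109 109 109 109 109 109 102 8 6]
t=5: x=[109.0000 109.0000 109.0000 109.0000 109.0000 108.8950 100.6950 9.3800 6.0300] k=[109 109 109 109 109 106 102 12 2]
t=6: x=[109.0000 109.0000 109.0000 109.0000 108.9550 105.9850 100.7100 13.2000 2.1500] k=[109 109 109 109 109 109 100 16 4]
t=7: x=[109.0000 109.0000 109.0000 109.0000 109.0000 108.8650 98.8750 17.0800 4.1800] k=[109 109 109 109 109 109 98 19 5]

0.7910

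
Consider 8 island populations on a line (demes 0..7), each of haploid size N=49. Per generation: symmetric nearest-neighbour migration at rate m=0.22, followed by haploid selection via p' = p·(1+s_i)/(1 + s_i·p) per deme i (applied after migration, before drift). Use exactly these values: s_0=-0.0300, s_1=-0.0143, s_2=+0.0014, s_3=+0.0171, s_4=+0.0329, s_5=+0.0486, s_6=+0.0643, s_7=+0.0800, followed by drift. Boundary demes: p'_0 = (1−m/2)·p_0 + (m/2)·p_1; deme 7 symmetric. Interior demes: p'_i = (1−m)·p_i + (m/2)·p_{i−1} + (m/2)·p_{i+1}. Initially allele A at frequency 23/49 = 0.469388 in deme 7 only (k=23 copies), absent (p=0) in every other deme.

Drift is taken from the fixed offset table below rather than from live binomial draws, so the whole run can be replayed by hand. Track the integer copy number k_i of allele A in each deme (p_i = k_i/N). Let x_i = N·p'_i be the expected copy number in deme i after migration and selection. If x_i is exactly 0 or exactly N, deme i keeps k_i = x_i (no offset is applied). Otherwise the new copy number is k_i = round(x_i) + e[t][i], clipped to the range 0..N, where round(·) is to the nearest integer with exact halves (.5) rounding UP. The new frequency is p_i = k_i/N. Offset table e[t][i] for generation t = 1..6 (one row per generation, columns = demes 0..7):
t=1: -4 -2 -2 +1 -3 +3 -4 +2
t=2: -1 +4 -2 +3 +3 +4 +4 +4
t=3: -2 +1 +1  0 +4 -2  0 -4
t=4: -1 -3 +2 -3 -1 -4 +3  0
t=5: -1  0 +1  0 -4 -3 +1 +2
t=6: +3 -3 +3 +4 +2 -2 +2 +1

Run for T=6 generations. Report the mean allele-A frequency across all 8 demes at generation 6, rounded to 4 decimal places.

t=0: k=[0 0 0 0 0 0 0 23]
t=1: x=[0.0000 0.0000 0.0000 0.0000 0.0000 0.0000 2.6838 21.3926] k=[0 0 0 0 0 0 0 23]
t=2: x=[0.0000 0.0000 0.0000 0.0000 0.0000 0.0000 2.6838 21.3926] k=[0 0 0 0 0 0 7 25]
t=3: x=[0.0000 0.0000 0.0000 0.0000 0.0000 0.8068 8.6448 23.9611] k=[0 0 0 0 0 0 9 20]
t=4: x=[0.0000 0.0000 0.0000 0.0000 0.0000 1.0371 9.6955 19.6892] k=[0 0 0 0 0 0 13 20]
t=5: x=[0.0000 0.0000 0.0000 0.0000 0.0000 1.4974 12.9242 20.1362] k=[0 0 0 0 0 0 14 22]
t=6: x=[0.0000 0.0000 0.0000 0.0000 0.0000 1.6124 13.9535 22.0493] k=[0 0 0 0 0 0 16 23]

0.0995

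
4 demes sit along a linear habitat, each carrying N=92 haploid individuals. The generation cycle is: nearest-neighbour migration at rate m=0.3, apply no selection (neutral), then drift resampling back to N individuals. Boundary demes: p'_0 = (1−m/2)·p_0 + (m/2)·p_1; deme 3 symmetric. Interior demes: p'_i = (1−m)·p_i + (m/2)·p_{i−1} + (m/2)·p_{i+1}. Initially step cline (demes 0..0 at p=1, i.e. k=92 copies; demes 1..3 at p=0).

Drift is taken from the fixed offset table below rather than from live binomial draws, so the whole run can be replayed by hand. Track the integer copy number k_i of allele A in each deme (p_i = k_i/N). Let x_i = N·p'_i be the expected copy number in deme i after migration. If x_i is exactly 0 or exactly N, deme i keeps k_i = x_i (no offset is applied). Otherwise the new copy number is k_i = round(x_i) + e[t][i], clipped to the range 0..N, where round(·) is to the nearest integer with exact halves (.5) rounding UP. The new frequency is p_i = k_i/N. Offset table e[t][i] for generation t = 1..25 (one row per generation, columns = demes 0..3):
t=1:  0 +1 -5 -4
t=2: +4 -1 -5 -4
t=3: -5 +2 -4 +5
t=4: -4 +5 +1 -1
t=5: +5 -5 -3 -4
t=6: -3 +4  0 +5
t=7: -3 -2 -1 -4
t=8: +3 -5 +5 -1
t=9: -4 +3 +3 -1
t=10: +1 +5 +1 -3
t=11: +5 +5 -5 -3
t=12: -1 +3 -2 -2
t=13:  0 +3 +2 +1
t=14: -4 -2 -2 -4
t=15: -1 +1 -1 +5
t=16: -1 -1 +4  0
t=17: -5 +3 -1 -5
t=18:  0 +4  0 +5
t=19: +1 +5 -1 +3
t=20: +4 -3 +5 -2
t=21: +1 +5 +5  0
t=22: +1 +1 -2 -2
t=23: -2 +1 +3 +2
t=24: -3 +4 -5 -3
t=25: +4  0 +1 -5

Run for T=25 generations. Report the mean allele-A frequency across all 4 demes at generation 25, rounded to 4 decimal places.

t=0: k=[92 0 0 0]
t=1: x=[78.2000 13.8000 0.0000 0.0000] k=[78 15 0 0]
t=2: x=[68.5500 22.2000 2.2500 0.0000] k=[73 21 0 0]
t=3: x=[65.2000 25.6500 3.1500 0.0000] k=[60 28 0 0]
t=4: x=[55.2000 28.6000 4.2000 0.0000] k=[51 34 5 0]
t=5: x=[48.4500 32.2000 8.6000 0.7500] k=[53 27 6 0]
t=6: x=[49.1000 27.7500 8.2500 0.9000] k=[46 32 8 6]
t=7: x=[43.9000 30.5000 11.3000 6.3000] k=[41 29 10 2]
t=8: x=[39.2000 27.9500 11.6500 3.2000] k=[42 23 17 2]
t=9: x=[39.1500 24.9500 15.6500 4.2500] k=[35 28 19 3]
t=10: x=[33.9500 27.7000 17.9500 5.4000] k=[35 33 19 2]
t=11: x=[34.7000 31.2000 18.5500 4.5500] k=[40 36 14 2]
t=12: x=[39.4000 33.3000 15.5000 3.8000] k=[38 36 14 2]
t=13: x=[37.7000 33.0000 15.5000 3.8000] k=[38 36 18 5]
t=14: x=[37.7000 33.6000 18.7500 6.9500] k=[34 32 17 3]
t=15: x=[33.7000 30.0500 17.1500 5.1000] k=[33 31 16 10]
t=16: x=[32.7000 29.0500 17.3500 10.9000] k=[32 28 21 11]
t=17: x=[31.4000 27.5500 20.5500 12.5000] k=[26 31 20 8]
t=18: x=[26.7500 28.6000 19.8500 9.8000] k=[27 33 20 15]
t=19: x=[27.9000 30.1500 21.2000 15.7500] k=[29 35 20 19]
t=20: x=[29.9000 31.8500 22.1000 19.1500] k=[34 29 27 17]
t=21: x=[33.2500 29.4500 25.8000 18.5000] k=[34 34 31 19]
t=22: x=[34.0000 33.5500 29.6500 20.8000] k=[35 35 28 19]
t=23: x=[35.0000 33.9500 27.7000 20.3500] k=[33 35 31 22]
t=24: x=[33.3000 34.1000 30.2500 23.3500] k=[30 38 25 20]
t=25: x=[31.2000 34.8500 26.2000 20.7500] k=[35 35 27 16]

0.3071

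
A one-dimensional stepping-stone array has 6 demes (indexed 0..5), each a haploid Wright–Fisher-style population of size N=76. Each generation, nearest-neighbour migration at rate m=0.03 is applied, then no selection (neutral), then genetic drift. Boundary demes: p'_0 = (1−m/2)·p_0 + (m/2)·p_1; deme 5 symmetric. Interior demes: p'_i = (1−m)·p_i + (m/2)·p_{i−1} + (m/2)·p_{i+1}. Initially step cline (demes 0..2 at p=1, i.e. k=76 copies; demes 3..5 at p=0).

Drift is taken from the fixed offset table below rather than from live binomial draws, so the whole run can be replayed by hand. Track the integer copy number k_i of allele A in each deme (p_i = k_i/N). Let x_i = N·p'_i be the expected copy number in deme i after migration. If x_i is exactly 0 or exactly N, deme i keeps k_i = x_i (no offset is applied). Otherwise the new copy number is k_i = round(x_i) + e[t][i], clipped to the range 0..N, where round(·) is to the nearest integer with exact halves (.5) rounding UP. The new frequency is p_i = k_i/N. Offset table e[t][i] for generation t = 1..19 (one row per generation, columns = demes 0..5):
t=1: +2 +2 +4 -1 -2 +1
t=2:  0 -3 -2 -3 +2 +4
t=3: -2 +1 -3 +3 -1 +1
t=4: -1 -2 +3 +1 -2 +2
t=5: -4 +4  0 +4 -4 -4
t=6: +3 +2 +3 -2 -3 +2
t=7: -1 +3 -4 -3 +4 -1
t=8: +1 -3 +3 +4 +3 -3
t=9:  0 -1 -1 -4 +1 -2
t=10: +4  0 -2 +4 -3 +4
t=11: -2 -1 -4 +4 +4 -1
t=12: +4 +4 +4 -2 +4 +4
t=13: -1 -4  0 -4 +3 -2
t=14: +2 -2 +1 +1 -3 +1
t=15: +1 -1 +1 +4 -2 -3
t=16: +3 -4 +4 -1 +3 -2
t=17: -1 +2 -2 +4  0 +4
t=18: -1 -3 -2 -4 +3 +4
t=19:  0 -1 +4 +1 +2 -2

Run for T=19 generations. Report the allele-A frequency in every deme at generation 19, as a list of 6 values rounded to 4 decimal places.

[0.9737, 0.8158, 0.8289, 0.3026, 0.2500, 0.0921]

t=0: k=[76 76 76 0 0 0]
t=1: x=[76.0000 76.0000 74.8600 1.1400 0.0000 0.0000] k=[76 76 76 0 0 0]
t=2: x=[76.0000 76.0000 74.8600 1.1400 0.0000 0.0000] k=[76 76 73 0 0 0]
t=3: x=[76.0000 75.9550 71.9500 1.0950 0.0000 0.0000] k=[76 76 69 4 0 0]
t=4: x=[76.0000 75.8950 68.1300 4.9150 0.0600 0.0000] k=[76 74 71 6 0 0]
t=5: x=[75.9700 73.9850 70.0700 6.8850 0.0900 0.0000] k=[72 76 70 11 0 0]
t=6: x=[72.0600 75.8500 69.2050 11.7200 0.1650 0.0000] k=[75 76 72 10 0 0]
t=7: x=[75.0150 75.9250 71.1300 10.7800 0.1500 0.0000] k=[74 76 67 8 4 0]
t=8: x=[74.0300 75.8350 66.2500 8.8250 4.0000 0.0600] k=[75 73 69 13 7 0]
t=9: x=[74.9700 72.9700 68.2200 13.7500 6.9850 0.1050] k=[75 72 67 10 8 0]
t=10: x=[74.9550 71.9700 66.2200 10.8250 7.9100 0.1200] k=[76 72 64 15 5 4]
t=11: x=[75.9400 71.9400 63.3850 15.5850 5.1350 4.0150] k=[74 71 59 20 9 3]
t=12: x=[73.9550 70.8650 58.5950 20.4200 9.0750 3.0900] k=[76 75 63 18 13 7]
t=13: x=[75.9850 74.8350 62.5050 18.6000 12.9850 7.0900] k=[75 71 63 15 16 5]
t=14: x=[74.9400 70.9400 62.4000 15.7350 15.8200 5.1650] k=[76 69 63 17 13 6]
t=15: x=[75.8950 69.0150 62.4000 17.6300 12.9550 6.1050] k=[76 68 63 22 11 3]
t=16: x=[75.8800 68.0450 62.4600 22.4500 11.0450 3.1200] k=[76 64 66 21 14 1]
t=17: x=[75.8200 64.2100 65.2950 21.5700 13.9100 1.1950] k=[75 66 63 26 14 5]
t=18: x=[74.8650 66.0900 62.4900 26.3750 14.0450 5.1350] k=[74 63 60 22 17 9]
t=19: x=[73.8350 63.1200 59.4750 22.4950 16.9550 9.1200] k=[74 62 63 23 19 7]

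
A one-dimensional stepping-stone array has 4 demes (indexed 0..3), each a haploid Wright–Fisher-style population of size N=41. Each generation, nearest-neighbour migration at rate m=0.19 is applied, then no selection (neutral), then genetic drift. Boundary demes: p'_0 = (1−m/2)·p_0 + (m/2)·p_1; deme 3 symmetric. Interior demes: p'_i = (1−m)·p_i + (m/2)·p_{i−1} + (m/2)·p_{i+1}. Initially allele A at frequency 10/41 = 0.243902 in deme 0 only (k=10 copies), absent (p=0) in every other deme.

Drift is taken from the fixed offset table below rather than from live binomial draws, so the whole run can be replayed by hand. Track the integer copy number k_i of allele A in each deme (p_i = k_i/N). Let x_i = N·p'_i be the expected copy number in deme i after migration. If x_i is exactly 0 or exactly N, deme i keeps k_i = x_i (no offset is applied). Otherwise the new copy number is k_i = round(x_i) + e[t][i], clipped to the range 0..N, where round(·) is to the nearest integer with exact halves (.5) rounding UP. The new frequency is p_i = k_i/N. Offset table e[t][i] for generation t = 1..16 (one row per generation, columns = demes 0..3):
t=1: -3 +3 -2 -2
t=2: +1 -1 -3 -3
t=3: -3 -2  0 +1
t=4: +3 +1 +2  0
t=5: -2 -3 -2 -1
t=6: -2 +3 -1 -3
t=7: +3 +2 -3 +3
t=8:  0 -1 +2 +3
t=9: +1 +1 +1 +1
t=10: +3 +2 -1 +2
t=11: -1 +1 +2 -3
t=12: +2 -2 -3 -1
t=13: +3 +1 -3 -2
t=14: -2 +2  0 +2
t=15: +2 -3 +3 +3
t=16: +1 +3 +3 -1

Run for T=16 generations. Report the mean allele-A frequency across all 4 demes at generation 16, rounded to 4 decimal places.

t=0: k=[10 0 0 0]
t=1: x=[9.0500 0.9500 0.0000 0.0000] k=[6 4 0 0]
t=2: x=[5.8100 3.8100 0.3800 0.0000] k=[7 3 0 0]
t=3: x=[6.6200 3.0950 0.2850 0.0000] k=[4 1 0 0]
t=4: x=[3.7150 1.1900 0.0950 0.0000] k=[7 2 2 0]
t=5: x=[6.5250 2.4750 1.8100 0.1900] k=[5 0 0 0]
t=6: x=[4.5250 0.4750 0.0000 0.0000] k=[3 3 0 0]
t=7: x=[3.0000 2.7150 0.2850 0.0000] k=[6 5 0 0]
t=8: x=[5.9050 4.6200 0.4750 0.0000] k=[6 4 2 0]
t=9: x=[5.8100 4.0000 2.0000 0.1900] k=[7 5 3 1]
t=10: x=[6.8100 5.0000 3.0000 1.1900] k=[10 7 2 3]
t=11: x=[9.7150 6.8100 2.5700 2.9050] k=[9 8 5 0]
t=12: x=[8.9050 7.8100 4.8100 0.4750] k=[11 6 2 0]
t=13: x=[10.5250 6.0950 2.1900 0.1900] k=[14 7 0 0]
t=14: x=[13.3350 7.0000 0.6650 0.0000] k=[11 9 1 0]
t=15: x=[10.8100 8.4300 1.6650 0.0950] k=[13 5 5 3]
t=16: x=[12.2400 5.7600 4.8100 3.1900] k=[13 9 8 2]

0.1951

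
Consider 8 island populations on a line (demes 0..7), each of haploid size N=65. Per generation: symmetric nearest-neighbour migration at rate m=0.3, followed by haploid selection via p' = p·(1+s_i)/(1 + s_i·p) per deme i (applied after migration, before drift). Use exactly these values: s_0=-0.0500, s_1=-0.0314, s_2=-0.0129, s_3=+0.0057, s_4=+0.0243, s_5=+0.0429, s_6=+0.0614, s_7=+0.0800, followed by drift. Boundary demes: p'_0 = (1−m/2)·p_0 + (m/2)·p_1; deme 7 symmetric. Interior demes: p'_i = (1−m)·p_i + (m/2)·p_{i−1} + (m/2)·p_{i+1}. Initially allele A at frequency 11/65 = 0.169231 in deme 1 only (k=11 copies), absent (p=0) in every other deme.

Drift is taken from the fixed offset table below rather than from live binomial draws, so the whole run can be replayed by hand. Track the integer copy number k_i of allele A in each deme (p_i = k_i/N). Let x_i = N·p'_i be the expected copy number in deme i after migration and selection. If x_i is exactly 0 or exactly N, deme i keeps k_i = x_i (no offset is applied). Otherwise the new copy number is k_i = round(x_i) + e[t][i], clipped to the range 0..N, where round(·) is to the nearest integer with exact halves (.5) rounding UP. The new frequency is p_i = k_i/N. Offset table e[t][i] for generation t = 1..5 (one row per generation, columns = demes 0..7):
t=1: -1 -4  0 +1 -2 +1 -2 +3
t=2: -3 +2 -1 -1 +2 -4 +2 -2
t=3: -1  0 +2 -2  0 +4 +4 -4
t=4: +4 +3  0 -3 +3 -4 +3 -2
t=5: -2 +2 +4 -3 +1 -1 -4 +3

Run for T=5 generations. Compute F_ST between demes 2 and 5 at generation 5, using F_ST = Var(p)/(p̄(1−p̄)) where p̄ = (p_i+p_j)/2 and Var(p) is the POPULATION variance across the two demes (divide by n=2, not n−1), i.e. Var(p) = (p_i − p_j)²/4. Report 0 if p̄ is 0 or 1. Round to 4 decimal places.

0.0569

t=0: k=[0 11 0 0 0 0 0 0]
t=1: x=[1.5695 7.4861 1.6292 0.0000 0.0000 0.0000 0.0000 0.0000] k=[1 3 2 0 0 0 0 0]
t=2: x=[1.2362 2.4730 1.8268 0.3017 0.0000 0.0000 0.0000 0.0000] k=[0 4 1 0 0 0 0 0]
t=3: x=[0.5703 2.8614 1.2836 0.1509 0.0000 0.0000 0.0000 0.0000] k=[0 3 3 0 0 0 0 0]
t=4: x=[0.4276 2.4730 2.5184 0.4525 0.0000 0.0000 0.0000 0.0000] k=[4 5 3 0 0 0 0 0]
t=5: x=[3.9551 4.4168 2.8148 0.4525 0.0000 0.0000 0.0000 0.0000] k=[2 6 7 0 0 0 0 0]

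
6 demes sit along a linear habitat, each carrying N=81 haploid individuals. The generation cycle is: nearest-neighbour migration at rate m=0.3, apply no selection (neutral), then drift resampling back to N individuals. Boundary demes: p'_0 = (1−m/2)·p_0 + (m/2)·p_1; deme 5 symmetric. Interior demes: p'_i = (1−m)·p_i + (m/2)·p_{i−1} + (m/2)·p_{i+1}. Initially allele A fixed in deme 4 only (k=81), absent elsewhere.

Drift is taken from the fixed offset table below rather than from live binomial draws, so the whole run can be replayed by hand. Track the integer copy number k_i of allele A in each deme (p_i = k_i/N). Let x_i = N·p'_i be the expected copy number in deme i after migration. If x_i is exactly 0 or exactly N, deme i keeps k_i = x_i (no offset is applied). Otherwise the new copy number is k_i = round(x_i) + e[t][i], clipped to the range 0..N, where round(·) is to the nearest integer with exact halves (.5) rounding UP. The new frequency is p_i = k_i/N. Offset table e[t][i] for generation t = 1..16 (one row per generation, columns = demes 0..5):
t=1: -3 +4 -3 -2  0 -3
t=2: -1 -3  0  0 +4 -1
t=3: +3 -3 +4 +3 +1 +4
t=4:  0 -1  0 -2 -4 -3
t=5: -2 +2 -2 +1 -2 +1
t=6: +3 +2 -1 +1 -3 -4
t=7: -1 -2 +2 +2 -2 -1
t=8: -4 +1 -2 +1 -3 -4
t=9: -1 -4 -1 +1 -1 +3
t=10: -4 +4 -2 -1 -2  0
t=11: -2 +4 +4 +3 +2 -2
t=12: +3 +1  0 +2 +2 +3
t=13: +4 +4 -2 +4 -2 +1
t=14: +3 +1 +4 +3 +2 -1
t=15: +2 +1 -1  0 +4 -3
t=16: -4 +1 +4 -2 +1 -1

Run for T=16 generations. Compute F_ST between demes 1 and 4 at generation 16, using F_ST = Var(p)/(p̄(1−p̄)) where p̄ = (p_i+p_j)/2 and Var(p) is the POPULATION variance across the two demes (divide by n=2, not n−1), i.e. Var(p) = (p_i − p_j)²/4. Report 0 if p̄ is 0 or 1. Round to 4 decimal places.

t=0: k=[0 0 0 0 81 0]
t=1: x=[0.0000 0.0000 0.0000 12.1500 56.7000 12.1500] k=[0 0 0 10 57 9]
t=2: x=[0.0000 0.0000 1.5000 15.5500 42.7500 16.2000] k=[0 0 2 16 47 15]
t=3: x=[0.0000 0.3000 3.8000 18.5500 37.5500 19.8000] k=[0 0 8 22 39 24]
t=4: x=[0.0000 1.2000 8.9000 22.4500 34.2000 26.2500] k=[0 0 9 20 30 23]
t=5: x=[0.0000 1.3500 9.3000 19.8500 27.4500 24.0500] k=[0 3 7 21 25 25]
t=6: x=[0.4500 3.1500 8.5000 19.5000 24.4000 25.0000] k=[3 5 8 21 21 21]
t=7: x=[3.3000 5.1500 9.5000 19.0500 21.0000 21.0000] k=[2 3 12 21 19 20]
t=8: x=[2.1500 4.2000 12.0000 19.3500 19.4500 19.8500] k=[0 5 10 20 16 16]
t=9: x=[0.7500 5.0000 10.7500 17.9000 16.6000 16.0000] k=[0 1 10 19 16 19]
t=10: x=[0.1500 2.2000 10.0000 17.2000 16.9000 18.5500] k=[0 6 8 16 15 19]
t=11: x=[0.9000 5.4000 8.9000 14.6500 15.7500 18.4000] k=[0 9 13 18 18 16]
t=12: x=[1.3500 8.2500 13.1500 17.2500 17.7000 16.3000] k=[4 9 13 19 20 19]
t=13: x=[4.7500 8.8500 13.3000 18.2500 19.7000 19.1500] k=[9 13 11 22 18 20]
t=14: x=[9.6000 12.1000 12.9500 19.7500 18.9000 19.7000] k=[13 13 17 23 21 19]
t=15: x=[13.0000 13.6000 17.3000 21.8000 21.0000 19.3000] k=[15 15 16 22 25 16]
t=16: x=[15.0000 15.1500 16.7500 21.5500 23.2000 17.3500] k=[11 16 21 20 24 16]

0.0131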